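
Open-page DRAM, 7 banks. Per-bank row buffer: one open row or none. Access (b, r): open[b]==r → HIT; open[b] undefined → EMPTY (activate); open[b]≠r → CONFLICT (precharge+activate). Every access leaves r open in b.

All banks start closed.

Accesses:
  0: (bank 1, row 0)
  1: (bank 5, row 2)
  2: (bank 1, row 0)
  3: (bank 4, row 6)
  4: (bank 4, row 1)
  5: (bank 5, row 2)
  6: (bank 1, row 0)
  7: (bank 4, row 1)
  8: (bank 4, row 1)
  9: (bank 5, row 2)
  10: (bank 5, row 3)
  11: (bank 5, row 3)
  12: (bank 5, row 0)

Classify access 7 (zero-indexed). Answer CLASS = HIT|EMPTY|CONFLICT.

  [0] b1 r0: no row ⇒ E
  [1] b5 r2: no row ⇒ E
  [2] b1 r0: had r0 ⇒ H
  [3] b4 r6: no row ⇒ E
  [4] b4 r1: had r6 ⇒ C
  [5] b5 r2: had r2 ⇒ H
  [6] b1 r0: had r0 ⇒ H
  [7] b4 r1: had r1 ⇒ H
  [8] b4 r1: had r1 ⇒ H
  [9] b5 r2: had r2 ⇒ H
  [10] b5 r3: had r2 ⇒ C
  [11] b5 r3: had r3 ⇒ H
  [12] b5 r0: had r3 ⇒ C

CLASS = HIT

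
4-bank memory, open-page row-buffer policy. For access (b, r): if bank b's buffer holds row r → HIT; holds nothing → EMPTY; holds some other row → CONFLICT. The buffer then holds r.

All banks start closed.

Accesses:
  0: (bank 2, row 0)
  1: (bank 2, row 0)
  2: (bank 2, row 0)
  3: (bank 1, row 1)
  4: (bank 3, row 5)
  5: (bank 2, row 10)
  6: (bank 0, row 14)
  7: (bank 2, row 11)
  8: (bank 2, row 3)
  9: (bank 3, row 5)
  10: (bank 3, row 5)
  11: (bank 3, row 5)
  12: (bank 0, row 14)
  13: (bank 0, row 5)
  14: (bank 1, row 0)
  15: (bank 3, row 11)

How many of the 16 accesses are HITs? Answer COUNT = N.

0: bank 2 row 0 — prev None → EMPTY
1: bank 2 row 0 — prev 0 → HIT
2: bank 2 row 0 — prev 0 → HIT
3: bank 1 row 1 — prev None → EMPTY
4: bank 3 row 5 — prev None → EMPTY
5: bank 2 row 10 — prev 0 → CONFLICT
6: bank 0 row 14 — prev None → EMPTY
7: bank 2 row 11 — prev 10 → CONFLICT
8: bank 2 row 3 — prev 11 → CONFLICT
9: bank 3 row 5 — prev 5 → HIT
10: bank 3 row 5 — prev 5 → HIT
11: bank 3 row 5 — prev 5 → HIT
12: bank 0 row 14 — prev 14 → HIT
13: bank 0 row 5 — prev 14 → CONFLICT
14: bank 1 row 0 — prev 1 → CONFLICT
15: bank 3 row 11 — prev 5 → CONFLICT

COUNT = 6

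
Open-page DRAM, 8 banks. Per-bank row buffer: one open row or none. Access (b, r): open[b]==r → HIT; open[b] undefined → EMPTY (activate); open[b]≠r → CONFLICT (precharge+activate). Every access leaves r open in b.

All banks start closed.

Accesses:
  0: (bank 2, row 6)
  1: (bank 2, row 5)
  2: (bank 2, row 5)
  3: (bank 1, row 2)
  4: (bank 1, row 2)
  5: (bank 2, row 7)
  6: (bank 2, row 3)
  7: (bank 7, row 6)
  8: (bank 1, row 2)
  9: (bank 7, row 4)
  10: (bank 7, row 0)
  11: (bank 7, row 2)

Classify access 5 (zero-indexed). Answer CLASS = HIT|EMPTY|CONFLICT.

CLASS = CONFLICT

0: bank 2 row 6 — prev None → EMPTY
1: bank 2 row 5 — prev 6 → CONFLICT
2: bank 2 row 5 — prev 5 → HIT
3: bank 1 row 2 — prev None → EMPTY
4: bank 1 row 2 — prev 2 → HIT
5: bank 2 row 7 — prev 5 → CONFLICT
6: bank 2 row 3 — prev 7 → CONFLICT
7: bank 7 row 6 — prev None → EMPTY
8: bank 1 row 2 — prev 2 → HIT
9: bank 7 row 4 — prev 6 → CONFLICT
10: bank 7 row 0 — prev 4 → CONFLICT
11: bank 7 row 2 — prev 0 → CONFLICT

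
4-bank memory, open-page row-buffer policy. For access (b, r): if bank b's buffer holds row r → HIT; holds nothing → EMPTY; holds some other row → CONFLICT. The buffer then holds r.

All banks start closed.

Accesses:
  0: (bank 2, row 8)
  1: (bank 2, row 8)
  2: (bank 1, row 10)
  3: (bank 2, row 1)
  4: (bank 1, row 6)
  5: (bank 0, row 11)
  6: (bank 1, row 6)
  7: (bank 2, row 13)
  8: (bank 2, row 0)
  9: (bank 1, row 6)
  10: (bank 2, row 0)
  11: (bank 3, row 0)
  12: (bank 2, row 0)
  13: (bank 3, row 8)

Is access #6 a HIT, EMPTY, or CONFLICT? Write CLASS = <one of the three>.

CLASS = HIT

0: bank 2 row 8 — prev None → EMPTY
1: bank 2 row 8 — prev 8 → HIT
2: bank 1 row 10 — prev None → EMPTY
3: bank 2 row 1 — prev 8 → CONFLICT
4: bank 1 row 6 — prev 10 → CONFLICT
5: bank 0 row 11 — prev None → EMPTY
6: bank 1 row 6 — prev 6 → HIT
7: bank 2 row 13 — prev 1 → CONFLICT
8: bank 2 row 0 — prev 13 → CONFLICT
9: bank 1 row 6 — prev 6 → HIT
10: bank 2 row 0 — prev 0 → HIT
11: bank 3 row 0 — prev None → EMPTY
12: bank 2 row 0 — prev 0 → HIT
13: bank 3 row 8 — prev 0 → CONFLICT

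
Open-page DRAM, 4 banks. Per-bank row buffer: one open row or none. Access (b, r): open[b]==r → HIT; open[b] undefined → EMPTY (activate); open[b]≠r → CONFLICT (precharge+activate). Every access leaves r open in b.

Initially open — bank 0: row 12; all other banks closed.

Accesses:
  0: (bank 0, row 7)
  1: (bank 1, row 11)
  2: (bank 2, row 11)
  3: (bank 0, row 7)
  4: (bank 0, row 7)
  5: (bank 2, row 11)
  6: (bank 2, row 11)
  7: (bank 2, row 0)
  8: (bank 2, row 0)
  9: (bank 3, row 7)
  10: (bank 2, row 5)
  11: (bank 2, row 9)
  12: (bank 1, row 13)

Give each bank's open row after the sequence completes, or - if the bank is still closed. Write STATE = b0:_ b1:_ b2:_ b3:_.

  [0] b0 r7: had r12 ⇒ C
  [1] b1 r11: no row ⇒ E
  [2] b2 r11: no row ⇒ E
  [3] b0 r7: had r7 ⇒ H
  [4] b0 r7: had r7 ⇒ H
  [5] b2 r11: had r11 ⇒ H
  [6] b2 r11: had r11 ⇒ H
  [7] b2 r0: had r11 ⇒ C
  [8] b2 r0: had r0 ⇒ H
  [9] b3 r7: no row ⇒ E
  [10] b2 r5: had r0 ⇒ C
  [11] b2 r9: had r5 ⇒ C
  [12] b1 r13: had r11 ⇒ C

STATE = b0:7 b1:13 b2:9 b3:7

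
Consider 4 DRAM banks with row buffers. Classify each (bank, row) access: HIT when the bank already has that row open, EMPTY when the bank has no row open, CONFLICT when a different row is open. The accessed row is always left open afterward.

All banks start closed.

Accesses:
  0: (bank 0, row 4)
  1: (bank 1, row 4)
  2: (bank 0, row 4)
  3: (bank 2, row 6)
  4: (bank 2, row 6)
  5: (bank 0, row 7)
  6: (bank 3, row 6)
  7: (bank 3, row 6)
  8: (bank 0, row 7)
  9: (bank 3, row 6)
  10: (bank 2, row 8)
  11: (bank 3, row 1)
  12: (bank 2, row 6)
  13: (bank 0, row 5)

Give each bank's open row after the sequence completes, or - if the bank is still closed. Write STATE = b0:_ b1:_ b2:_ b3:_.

0: bank 0 row 4 — prev None → EMPTY
1: bank 1 row 4 — prev None → EMPTY
2: bank 0 row 4 — prev 4 → HIT
3: bank 2 row 6 — prev None → EMPTY
4: bank 2 row 6 — prev 6 → HIT
5: bank 0 row 7 — prev 4 → CONFLICT
6: bank 3 row 6 — prev None → EMPTY
7: bank 3 row 6 — prev 6 → HIT
8: bank 0 row 7 — prev 7 → HIT
9: bank 3 row 6 — prev 6 → HIT
10: bank 2 row 8 — prev 6 → CONFLICT
11: bank 3 row 1 — prev 6 → CONFLICT
12: bank 2 row 6 — prev 8 → CONFLICT
13: bank 0 row 5 — prev 7 → CONFLICT

STATE = b0:5 b1:4 b2:6 b3:1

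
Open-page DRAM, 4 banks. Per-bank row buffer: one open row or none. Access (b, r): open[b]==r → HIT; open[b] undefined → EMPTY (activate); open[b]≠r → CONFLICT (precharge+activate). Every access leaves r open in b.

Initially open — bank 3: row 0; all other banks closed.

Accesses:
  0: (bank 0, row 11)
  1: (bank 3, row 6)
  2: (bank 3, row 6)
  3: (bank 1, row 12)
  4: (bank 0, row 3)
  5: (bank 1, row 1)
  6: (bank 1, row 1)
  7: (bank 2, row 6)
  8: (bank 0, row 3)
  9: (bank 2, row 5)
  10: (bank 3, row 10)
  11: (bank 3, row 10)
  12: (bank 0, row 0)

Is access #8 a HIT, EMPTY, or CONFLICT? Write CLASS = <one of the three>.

CLASS = HIT

0: bank 0 row 11 — prev None → EMPTY
1: bank 3 row 6 — prev 0 → CONFLICT
2: bank 3 row 6 — prev 6 → HIT
3: bank 1 row 12 — prev None → EMPTY
4: bank 0 row 3 — prev 11 → CONFLICT
5: bank 1 row 1 — prev 12 → CONFLICT
6: bank 1 row 1 — prev 1 → HIT
7: bank 2 row 6 — prev None → EMPTY
8: bank 0 row 3 — prev 3 → HIT
9: bank 2 row 5 — prev 6 → CONFLICT
10: bank 3 row 10 — prev 6 → CONFLICT
11: bank 3 row 10 — prev 10 → HIT
12: bank 0 row 0 — prev 3 → CONFLICT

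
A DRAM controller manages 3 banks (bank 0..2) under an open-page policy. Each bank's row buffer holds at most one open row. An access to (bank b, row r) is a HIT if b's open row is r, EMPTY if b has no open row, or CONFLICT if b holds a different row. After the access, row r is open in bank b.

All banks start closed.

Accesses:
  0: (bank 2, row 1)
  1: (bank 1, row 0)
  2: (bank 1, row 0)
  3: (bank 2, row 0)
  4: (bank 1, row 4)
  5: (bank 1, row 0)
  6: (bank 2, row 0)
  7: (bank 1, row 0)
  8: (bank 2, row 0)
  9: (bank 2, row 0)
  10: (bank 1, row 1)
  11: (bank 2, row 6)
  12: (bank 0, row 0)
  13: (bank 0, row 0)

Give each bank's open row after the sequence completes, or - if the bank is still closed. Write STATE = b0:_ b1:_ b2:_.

#0 (2,1) E
#1 (1,0) E
#2 (1,0) H  (was 0)
#3 (2,0) C  (was 1)
#4 (1,4) C  (was 0)
#5 (1,0) C  (was 4)
#6 (2,0) H  (was 0)
#7 (1,0) H  (was 0)
#8 (2,0) H  (was 0)
#9 (2,0) H  (was 0)
#10 (1,1) C  (was 0)
#11 (2,6) C  (was 0)
#12 (0,0) E
#13 (0,0) H  (was 0)

STATE = b0:0 b1:1 b2:6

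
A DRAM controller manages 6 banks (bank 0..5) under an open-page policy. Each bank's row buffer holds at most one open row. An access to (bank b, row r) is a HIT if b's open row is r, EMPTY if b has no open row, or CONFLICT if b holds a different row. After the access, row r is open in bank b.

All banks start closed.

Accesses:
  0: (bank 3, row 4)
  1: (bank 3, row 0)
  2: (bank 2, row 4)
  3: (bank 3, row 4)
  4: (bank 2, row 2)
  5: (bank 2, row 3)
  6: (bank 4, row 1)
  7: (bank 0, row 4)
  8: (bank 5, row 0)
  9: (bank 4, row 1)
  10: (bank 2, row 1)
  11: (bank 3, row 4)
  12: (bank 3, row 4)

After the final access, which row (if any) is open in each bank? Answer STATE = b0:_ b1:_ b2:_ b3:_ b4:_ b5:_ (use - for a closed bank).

step 0: bank3 None->4 [EMPTY]
step 1: bank3 4->0 [CONFLICT]
step 2: bank2 None->4 [EMPTY]
step 3: bank3 0->4 [CONFLICT]
step 4: bank2 4->2 [CONFLICT]
step 5: bank2 2->3 [CONFLICT]
step 6: bank4 None->1 [EMPTY]
step 7: bank0 None->4 [EMPTY]
step 8: bank5 None->0 [EMPTY]
step 9: bank4 1->1 [HIT]
step 10: bank2 3->1 [CONFLICT]
step 11: bank3 4->4 [HIT]
step 12: bank3 4->4 [HIT]

STATE = b0:4 b1:- b2:1 b3:4 b4:1 b5:0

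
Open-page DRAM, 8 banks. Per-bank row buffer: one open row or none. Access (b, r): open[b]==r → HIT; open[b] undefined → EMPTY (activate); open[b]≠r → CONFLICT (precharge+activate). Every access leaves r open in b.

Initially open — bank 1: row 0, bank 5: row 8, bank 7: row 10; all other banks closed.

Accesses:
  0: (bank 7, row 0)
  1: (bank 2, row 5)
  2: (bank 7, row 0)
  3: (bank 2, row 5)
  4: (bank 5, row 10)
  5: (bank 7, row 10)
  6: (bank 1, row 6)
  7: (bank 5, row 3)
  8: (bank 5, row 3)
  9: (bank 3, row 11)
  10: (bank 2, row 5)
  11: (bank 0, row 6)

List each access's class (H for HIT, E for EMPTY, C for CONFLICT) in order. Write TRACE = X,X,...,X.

TRACE = C,E,H,H,C,C,C,C,H,E,H,E

#0 (7,0) C  (was 10)
#1 (2,5) E
#2 (7,0) H  (was 0)
#3 (2,5) H  (was 5)
#4 (5,10) C  (was 8)
#5 (7,10) C  (was 0)
#6 (1,6) C  (was 0)
#7 (5,3) C  (was 10)
#8 (5,3) H  (was 3)
#9 (3,11) E
#10 (2,5) H  (was 5)
#11 (0,6) E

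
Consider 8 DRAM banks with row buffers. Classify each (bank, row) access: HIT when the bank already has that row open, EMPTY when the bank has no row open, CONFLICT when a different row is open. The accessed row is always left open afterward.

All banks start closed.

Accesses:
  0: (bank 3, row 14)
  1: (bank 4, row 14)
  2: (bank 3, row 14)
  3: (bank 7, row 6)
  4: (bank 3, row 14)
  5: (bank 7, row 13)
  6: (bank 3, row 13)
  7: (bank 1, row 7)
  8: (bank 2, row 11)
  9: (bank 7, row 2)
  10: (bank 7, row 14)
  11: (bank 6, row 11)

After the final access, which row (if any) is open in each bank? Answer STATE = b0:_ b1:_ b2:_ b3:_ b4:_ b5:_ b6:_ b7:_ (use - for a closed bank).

#0 (3,14) E
#1 (4,14) E
#2 (3,14) H  (was 14)
#3 (7,6) E
#4 (3,14) H  (was 14)
#5 (7,13) C  (was 6)
#6 (3,13) C  (was 14)
#7 (1,7) E
#8 (2,11) E
#9 (7,2) C  (was 13)
#10 (7,14) C  (was 2)
#11 (6,11) E

STATE = b0:- b1:7 b2:11 b3:13 b4:14 b5:- b6:11 b7:14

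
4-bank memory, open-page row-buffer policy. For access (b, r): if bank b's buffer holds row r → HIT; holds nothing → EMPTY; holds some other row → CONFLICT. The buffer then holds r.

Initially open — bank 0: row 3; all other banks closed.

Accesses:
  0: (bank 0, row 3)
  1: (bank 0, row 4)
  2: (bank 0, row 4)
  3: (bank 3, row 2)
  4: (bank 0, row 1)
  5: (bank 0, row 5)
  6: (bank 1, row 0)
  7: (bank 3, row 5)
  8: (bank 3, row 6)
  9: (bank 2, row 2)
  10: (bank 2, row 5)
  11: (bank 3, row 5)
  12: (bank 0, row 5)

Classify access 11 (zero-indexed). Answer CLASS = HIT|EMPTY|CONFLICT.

CLASS = CONFLICT

0: bank 0 row 3 — prev 3 → HIT
1: bank 0 row 4 — prev 3 → CONFLICT
2: bank 0 row 4 — prev 4 → HIT
3: bank 3 row 2 — prev None → EMPTY
4: bank 0 row 1 — prev 4 → CONFLICT
5: bank 0 row 5 — prev 1 → CONFLICT
6: bank 1 row 0 — prev None → EMPTY
7: bank 3 row 5 — prev 2 → CONFLICT
8: bank 3 row 6 — prev 5 → CONFLICT
9: bank 2 row 2 — prev None → EMPTY
10: bank 2 row 5 — prev 2 → CONFLICT
11: bank 3 row 5 — prev 6 → CONFLICT
12: bank 0 row 5 — prev 5 → HIT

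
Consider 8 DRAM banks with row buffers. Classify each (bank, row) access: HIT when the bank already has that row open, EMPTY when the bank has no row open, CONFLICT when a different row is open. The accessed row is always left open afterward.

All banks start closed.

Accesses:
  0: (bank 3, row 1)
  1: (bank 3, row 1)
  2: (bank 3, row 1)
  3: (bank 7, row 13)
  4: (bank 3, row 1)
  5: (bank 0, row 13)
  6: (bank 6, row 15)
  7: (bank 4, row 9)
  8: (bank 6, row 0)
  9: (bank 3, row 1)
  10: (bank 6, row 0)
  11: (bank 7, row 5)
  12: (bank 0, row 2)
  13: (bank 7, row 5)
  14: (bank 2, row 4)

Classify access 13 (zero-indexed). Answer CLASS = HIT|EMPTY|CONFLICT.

CLASS = HIT

#0 (3,1) E
#1 (3,1) H  (was 1)
#2 (3,1) H  (was 1)
#3 (7,13) E
#4 (3,1) H  (was 1)
#5 (0,13) E
#6 (6,15) E
#7 (4,9) E
#8 (6,0) C  (was 15)
#9 (3,1) H  (was 1)
#10 (6,0) H  (was 0)
#11 (7,5) C  (was 13)
#12 (0,2) C  (was 13)
#13 (7,5) H  (was 5)
#14 (2,4) E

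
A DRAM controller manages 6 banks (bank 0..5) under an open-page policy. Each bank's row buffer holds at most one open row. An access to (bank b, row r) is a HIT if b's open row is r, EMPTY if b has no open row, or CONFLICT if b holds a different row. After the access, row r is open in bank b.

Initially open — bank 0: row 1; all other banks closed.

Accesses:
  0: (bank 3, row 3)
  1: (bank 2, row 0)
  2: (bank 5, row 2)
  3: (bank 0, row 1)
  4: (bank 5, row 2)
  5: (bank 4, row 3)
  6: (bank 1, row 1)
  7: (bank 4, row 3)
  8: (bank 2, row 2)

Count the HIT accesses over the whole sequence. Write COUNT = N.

0: bank 3 row 3 — prev None → EMPTY
1: bank 2 row 0 — prev None → EMPTY
2: bank 5 row 2 — prev None → EMPTY
3: bank 0 row 1 — prev 1 → HIT
4: bank 5 row 2 — prev 2 → HIT
5: bank 4 row 3 — prev None → EMPTY
6: bank 1 row 1 — prev None → EMPTY
7: bank 4 row 3 — prev 3 → HIT
8: bank 2 row 2 — prev 0 → CONFLICT

COUNT = 3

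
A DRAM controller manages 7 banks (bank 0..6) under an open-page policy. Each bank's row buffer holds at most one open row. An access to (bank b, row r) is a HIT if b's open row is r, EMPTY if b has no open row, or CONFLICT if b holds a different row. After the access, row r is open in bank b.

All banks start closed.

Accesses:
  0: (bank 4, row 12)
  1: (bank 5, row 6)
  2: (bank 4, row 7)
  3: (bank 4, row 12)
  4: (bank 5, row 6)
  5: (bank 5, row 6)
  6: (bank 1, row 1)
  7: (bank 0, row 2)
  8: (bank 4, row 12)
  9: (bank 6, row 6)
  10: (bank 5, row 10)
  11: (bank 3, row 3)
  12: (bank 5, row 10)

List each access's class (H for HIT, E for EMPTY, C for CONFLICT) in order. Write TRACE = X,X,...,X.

step 0: bank4 None->12 [EMPTY]
step 1: bank5 None->6 [EMPTY]
step 2: bank4 12->7 [CONFLICT]
step 3: bank4 7->12 [CONFLICT]
step 4: bank5 6->6 [HIT]
step 5: bank5 6->6 [HIT]
step 6: bank1 None->1 [EMPTY]
step 7: bank0 None->2 [EMPTY]
step 8: bank4 12->12 [HIT]
step 9: bank6 None->6 [EMPTY]
step 10: bank5 6->10 [CONFLICT]
step 11: bank3 None->3 [EMPTY]
step 12: bank5 10->10 [HIT]

TRACE = E,E,C,C,H,H,E,E,H,E,C,E,H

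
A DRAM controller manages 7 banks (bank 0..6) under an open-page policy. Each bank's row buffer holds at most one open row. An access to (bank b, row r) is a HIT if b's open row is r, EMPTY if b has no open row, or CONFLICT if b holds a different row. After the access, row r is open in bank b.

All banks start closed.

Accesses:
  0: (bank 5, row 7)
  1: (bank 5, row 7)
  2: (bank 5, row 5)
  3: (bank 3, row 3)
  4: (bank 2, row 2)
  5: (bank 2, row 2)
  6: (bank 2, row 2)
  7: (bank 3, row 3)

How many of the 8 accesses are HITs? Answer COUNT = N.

COUNT = 4

#0 (5,7) E
#1 (5,7) H  (was 7)
#2 (5,5) C  (was 7)
#3 (3,3) E
#4 (2,2) E
#5 (2,2) H  (was 2)
#6 (2,2) H  (was 2)
#7 (3,3) H  (was 3)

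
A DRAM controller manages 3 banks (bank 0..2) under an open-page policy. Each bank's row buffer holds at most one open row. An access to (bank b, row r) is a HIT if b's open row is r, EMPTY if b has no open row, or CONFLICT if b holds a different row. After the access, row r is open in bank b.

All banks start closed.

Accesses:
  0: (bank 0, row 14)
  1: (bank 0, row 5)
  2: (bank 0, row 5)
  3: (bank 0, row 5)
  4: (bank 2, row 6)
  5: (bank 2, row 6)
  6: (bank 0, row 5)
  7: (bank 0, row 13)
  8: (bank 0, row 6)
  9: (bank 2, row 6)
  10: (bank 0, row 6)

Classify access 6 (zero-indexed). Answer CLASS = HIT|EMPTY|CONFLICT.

CLASS = HIT

#0 (0,14) E
#1 (0,5) C  (was 14)
#2 (0,5) H  (was 5)
#3 (0,5) H  (was 5)
#4 (2,6) E
#5 (2,6) H  (was 6)
#6 (0,5) H  (was 5)
#7 (0,13) C  (was 5)
#8 (0,6) C  (was 13)
#9 (2,6) H  (was 6)
#10 (0,6) H  (was 6)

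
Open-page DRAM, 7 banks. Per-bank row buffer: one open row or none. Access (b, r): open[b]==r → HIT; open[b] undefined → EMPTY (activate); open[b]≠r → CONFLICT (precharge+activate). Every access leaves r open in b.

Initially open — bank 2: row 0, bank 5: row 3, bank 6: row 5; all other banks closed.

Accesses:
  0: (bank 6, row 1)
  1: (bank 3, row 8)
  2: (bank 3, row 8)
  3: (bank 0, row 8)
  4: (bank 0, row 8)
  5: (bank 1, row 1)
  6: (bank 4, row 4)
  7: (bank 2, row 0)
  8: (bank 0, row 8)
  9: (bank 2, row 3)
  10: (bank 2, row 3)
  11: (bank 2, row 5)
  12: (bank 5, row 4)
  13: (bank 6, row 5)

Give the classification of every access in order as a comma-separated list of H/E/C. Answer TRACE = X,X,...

0: bank 6 row 1 — prev 5 → CONFLICT
1: bank 3 row 8 — prev None → EMPTY
2: bank 3 row 8 — prev 8 → HIT
3: bank 0 row 8 — prev None → EMPTY
4: bank 0 row 8 — prev 8 → HIT
5: bank 1 row 1 — prev None → EMPTY
6: bank 4 row 4 — prev None → EMPTY
7: bank 2 row 0 — prev 0 → HIT
8: bank 0 row 8 — prev 8 → HIT
9: bank 2 row 3 — prev 0 → CONFLICT
10: bank 2 row 3 — prev 3 → HIT
11: bank 2 row 5 — prev 3 → CONFLICT
12: bank 5 row 4 — prev 3 → CONFLICT
13: bank 6 row 5 — prev 1 → CONFLICT

TRACE = C,E,H,E,H,E,E,H,H,C,H,C,C,C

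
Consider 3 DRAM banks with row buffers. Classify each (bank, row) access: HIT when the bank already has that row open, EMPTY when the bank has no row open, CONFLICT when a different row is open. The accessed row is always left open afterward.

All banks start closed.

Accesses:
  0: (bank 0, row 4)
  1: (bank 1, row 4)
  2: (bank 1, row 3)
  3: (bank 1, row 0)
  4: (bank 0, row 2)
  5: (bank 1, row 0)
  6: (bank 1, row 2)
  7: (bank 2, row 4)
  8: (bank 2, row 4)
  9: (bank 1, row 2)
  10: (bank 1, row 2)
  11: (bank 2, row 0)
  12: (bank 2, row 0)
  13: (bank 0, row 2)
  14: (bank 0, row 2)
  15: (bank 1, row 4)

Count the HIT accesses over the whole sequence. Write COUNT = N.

#0 (0,4) E
#1 (1,4) E
#2 (1,3) C  (was 4)
#3 (1,0) C  (was 3)
#4 (0,2) C  (was 4)
#5 (1,0) H  (was 0)
#6 (1,2) C  (was 0)
#7 (2,4) E
#8 (2,4) H  (was 4)
#9 (1,2) H  (was 2)
#10 (1,2) H  (was 2)
#11 (2,0) C  (was 4)
#12 (2,0) H  (was 0)
#13 (0,2) H  (was 2)
#14 (0,2) H  (was 2)
#15 (1,4) C  (was 2)

COUNT = 7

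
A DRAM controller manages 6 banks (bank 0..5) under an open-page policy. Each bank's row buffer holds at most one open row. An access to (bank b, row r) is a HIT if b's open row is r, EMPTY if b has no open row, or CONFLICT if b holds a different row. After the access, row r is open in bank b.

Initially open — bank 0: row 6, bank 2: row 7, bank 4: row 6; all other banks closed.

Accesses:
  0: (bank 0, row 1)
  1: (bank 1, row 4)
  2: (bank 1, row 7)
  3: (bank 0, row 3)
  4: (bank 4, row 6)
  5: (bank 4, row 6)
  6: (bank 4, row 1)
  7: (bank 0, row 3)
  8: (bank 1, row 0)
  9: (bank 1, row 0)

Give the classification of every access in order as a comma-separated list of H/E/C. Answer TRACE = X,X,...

step 0: bank0 6->1 [CONFLICT]
step 1: bank1 None->4 [EMPTY]
step 2: bank1 4->7 [CONFLICT]
step 3: bank0 1->3 [CONFLICT]
step 4: bank4 6->6 [HIT]
step 5: bank4 6->6 [HIT]
step 6: bank4 6->1 [CONFLICT]
step 7: bank0 3->3 [HIT]
step 8: bank1 7->0 [CONFLICT]
step 9: bank1 0->0 [HIT]

TRACE = C,E,C,C,H,H,C,H,C,H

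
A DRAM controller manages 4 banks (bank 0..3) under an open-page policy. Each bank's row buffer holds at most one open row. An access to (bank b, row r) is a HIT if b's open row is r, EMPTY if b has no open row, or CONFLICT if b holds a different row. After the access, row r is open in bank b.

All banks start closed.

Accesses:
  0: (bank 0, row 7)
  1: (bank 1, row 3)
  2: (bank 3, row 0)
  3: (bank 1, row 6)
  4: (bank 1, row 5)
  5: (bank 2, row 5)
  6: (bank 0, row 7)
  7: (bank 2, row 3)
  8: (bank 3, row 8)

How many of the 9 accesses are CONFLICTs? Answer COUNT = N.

COUNT = 4

  [0] b0 r7: no row ⇒ E
  [1] b1 r3: no row ⇒ E
  [2] b3 r0: no row ⇒ E
  [3] b1 r6: had r3 ⇒ C
  [4] b1 r5: had r6 ⇒ C
  [5] b2 r5: no row ⇒ E
  [6] b0 r7: had r7 ⇒ H
  [7] b2 r3: had r5 ⇒ C
  [8] b3 r8: had r0 ⇒ C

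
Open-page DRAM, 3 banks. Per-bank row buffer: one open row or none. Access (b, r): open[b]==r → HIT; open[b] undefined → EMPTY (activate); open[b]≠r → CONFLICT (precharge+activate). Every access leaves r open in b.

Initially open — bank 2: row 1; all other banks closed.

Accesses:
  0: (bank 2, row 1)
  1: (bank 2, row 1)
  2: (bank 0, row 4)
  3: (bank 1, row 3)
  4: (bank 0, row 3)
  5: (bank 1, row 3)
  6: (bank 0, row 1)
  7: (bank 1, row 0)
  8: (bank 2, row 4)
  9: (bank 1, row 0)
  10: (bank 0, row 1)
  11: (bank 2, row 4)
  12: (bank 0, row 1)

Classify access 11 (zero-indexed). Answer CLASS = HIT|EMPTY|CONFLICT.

CLASS = HIT

  [0] b2 r1: had r1 ⇒ H
  [1] b2 r1: had r1 ⇒ H
  [2] b0 r4: no row ⇒ E
  [3] b1 r3: no row ⇒ E
  [4] b0 r3: had r4 ⇒ C
  [5] b1 r3: had r3 ⇒ H
  [6] b0 r1: had r3 ⇒ C
  [7] b1 r0: had r3 ⇒ C
  [8] b2 r4: had r1 ⇒ C
  [9] b1 r0: had r0 ⇒ H
  [10] b0 r1: had r1 ⇒ H
  [11] b2 r4: had r4 ⇒ H
  [12] b0 r1: had r1 ⇒ H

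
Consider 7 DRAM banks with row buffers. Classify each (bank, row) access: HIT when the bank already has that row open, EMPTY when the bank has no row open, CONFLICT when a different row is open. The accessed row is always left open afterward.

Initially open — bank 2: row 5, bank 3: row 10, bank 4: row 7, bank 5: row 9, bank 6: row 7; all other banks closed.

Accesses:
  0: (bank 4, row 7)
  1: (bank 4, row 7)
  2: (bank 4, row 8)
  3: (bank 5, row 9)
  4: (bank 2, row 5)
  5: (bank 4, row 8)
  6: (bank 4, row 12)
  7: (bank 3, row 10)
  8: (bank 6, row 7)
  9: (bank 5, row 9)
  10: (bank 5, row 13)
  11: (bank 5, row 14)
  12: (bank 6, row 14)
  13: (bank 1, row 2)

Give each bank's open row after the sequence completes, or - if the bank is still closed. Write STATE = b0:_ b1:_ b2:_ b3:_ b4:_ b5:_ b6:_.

STATE = b0:- b1:2 b2:5 b3:10 b4:12 b5:14 b6:14

#0 (4,7) H  (was 7)
#1 (4,7) H  (was 7)
#2 (4,8) C  (was 7)
#3 (5,9) H  (was 9)
#4 (2,5) H  (was 5)
#5 (4,8) H  (was 8)
#6 (4,12) C  (was 8)
#7 (3,10) H  (was 10)
#8 (6,7) H  (was 7)
#9 (5,9) H  (was 9)
#10 (5,13) C  (was 9)
#11 (5,14) C  (was 13)
#12 (6,14) C  (was 7)
#13 (1,2) E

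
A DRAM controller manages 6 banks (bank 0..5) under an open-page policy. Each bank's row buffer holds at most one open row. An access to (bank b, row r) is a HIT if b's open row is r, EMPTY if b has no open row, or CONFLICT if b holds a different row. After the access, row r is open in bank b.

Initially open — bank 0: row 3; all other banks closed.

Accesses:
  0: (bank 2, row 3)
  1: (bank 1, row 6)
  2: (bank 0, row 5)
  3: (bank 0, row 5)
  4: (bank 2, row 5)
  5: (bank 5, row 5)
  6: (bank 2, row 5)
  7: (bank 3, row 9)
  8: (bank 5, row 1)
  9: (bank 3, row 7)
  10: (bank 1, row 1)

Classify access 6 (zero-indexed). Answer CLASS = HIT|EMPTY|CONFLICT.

  [0] b2 r3: no row ⇒ E
  [1] b1 r6: no row ⇒ E
  [2] b0 r5: had r3 ⇒ C
  [3] b0 r5: had r5 ⇒ H
  [4] b2 r5: had r3 ⇒ C
  [5] b5 r5: no row ⇒ E
  [6] b2 r5: had r5 ⇒ H
  [7] b3 r9: no row ⇒ E
  [8] b5 r1: had r5 ⇒ C
  [9] b3 r7: had r9 ⇒ C
  [10] b1 r1: had r6 ⇒ C

CLASS = HIT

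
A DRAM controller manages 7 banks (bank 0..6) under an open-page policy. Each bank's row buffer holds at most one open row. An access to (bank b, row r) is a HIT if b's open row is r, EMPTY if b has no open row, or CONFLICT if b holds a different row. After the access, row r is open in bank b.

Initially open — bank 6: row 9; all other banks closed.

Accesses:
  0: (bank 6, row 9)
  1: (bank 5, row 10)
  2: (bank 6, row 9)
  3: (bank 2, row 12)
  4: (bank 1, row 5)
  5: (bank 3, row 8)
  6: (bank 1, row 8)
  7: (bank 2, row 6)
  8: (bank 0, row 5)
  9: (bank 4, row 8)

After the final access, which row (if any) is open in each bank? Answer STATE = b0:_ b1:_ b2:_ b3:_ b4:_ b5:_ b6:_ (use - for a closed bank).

step 0: bank6 9->9 [HIT]
step 1: bank5 None->10 [EMPTY]
step 2: bank6 9->9 [HIT]
step 3: bank2 None->12 [EMPTY]
step 4: bank1 None->5 [EMPTY]
step 5: bank3 None->8 [EMPTY]
step 6: bank1 5->8 [CONFLICT]
step 7: bank2 12->6 [CONFLICT]
step 8: bank0 None->5 [EMPTY]
step 9: bank4 None->8 [EMPTY]

STATE = b0:5 b1:8 b2:6 b3:8 b4:8 b5:10 b6:9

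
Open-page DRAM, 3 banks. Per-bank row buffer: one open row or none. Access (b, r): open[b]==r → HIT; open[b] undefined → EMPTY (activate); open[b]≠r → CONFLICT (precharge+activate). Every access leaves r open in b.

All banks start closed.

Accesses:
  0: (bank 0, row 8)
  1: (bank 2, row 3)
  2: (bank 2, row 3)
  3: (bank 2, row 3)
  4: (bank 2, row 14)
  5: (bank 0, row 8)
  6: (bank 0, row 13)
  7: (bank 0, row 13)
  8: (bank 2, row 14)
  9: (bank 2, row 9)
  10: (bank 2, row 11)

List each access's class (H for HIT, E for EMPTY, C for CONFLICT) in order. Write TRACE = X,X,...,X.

TRACE = E,E,H,H,C,H,C,H,H,C,C

#0 (0,8) E
#1 (2,3) E
#2 (2,3) H  (was 3)
#3 (2,3) H  (was 3)
#4 (2,14) C  (was 3)
#5 (0,8) H  (was 8)
#6 (0,13) C  (was 8)
#7 (0,13) H  (was 13)
#8 (2,14) H  (was 14)
#9 (2,9) C  (was 14)
#10 (2,11) C  (was 9)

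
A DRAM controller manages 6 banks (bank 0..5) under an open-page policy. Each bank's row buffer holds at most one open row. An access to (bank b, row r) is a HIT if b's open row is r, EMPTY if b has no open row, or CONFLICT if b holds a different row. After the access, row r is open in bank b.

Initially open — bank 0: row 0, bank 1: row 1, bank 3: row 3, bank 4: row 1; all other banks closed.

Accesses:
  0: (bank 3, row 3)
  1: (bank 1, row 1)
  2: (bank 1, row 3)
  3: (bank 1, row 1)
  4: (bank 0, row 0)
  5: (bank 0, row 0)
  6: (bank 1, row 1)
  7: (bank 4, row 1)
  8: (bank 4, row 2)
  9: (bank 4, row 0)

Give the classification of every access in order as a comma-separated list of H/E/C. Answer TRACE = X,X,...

#0 (3,3) H  (was 3)
#1 (1,1) H  (was 1)
#2 (1,3) C  (was 1)
#3 (1,1) C  (was 3)
#4 (0,0) H  (was 0)
#5 (0,0) H  (was 0)
#6 (1,1) H  (was 1)
#7 (4,1) H  (was 1)
#8 (4,2) C  (was 1)
#9 (4,0) C  (was 2)

TRACE = H,H,C,C,H,H,H,H,C,C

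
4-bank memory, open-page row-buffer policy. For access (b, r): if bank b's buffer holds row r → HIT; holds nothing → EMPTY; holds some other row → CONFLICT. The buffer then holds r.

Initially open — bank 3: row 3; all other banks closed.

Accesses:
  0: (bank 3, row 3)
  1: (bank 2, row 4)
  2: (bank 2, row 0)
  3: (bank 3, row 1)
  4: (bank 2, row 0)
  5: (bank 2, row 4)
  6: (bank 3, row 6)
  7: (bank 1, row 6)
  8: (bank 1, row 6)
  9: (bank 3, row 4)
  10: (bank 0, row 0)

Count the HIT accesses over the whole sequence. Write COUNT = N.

0: bank 3 row 3 — prev 3 → HIT
1: bank 2 row 4 — prev None → EMPTY
2: bank 2 row 0 — prev 4 → CONFLICT
3: bank 3 row 1 — prev 3 → CONFLICT
4: bank 2 row 0 — prev 0 → HIT
5: bank 2 row 4 — prev 0 → CONFLICT
6: bank 3 row 6 — prev 1 → CONFLICT
7: bank 1 row 6 — prev None → EMPTY
8: bank 1 row 6 — prev 6 → HIT
9: bank 3 row 4 — prev 6 → CONFLICT
10: bank 0 row 0 — prev None → EMPTY

COUNT = 3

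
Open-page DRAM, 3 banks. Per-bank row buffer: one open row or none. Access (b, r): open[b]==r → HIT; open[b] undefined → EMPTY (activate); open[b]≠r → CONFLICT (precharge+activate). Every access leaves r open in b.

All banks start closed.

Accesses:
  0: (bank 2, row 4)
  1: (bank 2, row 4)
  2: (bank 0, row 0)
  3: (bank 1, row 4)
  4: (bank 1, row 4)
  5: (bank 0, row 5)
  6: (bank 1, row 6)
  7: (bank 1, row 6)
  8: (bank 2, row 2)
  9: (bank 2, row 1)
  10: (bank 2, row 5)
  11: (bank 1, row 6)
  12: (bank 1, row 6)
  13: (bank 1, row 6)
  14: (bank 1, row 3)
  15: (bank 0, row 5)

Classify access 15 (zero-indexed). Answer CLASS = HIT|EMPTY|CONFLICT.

CLASS = HIT

0: bank 2 row 4 — prev None → EMPTY
1: bank 2 row 4 — prev 4 → HIT
2: bank 0 row 0 — prev None → EMPTY
3: bank 1 row 4 — prev None → EMPTY
4: bank 1 row 4 — prev 4 → HIT
5: bank 0 row 5 — prev 0 → CONFLICT
6: bank 1 row 6 — prev 4 → CONFLICT
7: bank 1 row 6 — prev 6 → HIT
8: bank 2 row 2 — prev 4 → CONFLICT
9: bank 2 row 1 — prev 2 → CONFLICT
10: bank 2 row 5 — prev 1 → CONFLICT
11: bank 1 row 6 — prev 6 → HIT
12: bank 1 row 6 — prev 6 → HIT
13: bank 1 row 6 — prev 6 → HIT
14: bank 1 row 3 — prev 6 → CONFLICT
15: bank 0 row 5 — prev 5 → HIT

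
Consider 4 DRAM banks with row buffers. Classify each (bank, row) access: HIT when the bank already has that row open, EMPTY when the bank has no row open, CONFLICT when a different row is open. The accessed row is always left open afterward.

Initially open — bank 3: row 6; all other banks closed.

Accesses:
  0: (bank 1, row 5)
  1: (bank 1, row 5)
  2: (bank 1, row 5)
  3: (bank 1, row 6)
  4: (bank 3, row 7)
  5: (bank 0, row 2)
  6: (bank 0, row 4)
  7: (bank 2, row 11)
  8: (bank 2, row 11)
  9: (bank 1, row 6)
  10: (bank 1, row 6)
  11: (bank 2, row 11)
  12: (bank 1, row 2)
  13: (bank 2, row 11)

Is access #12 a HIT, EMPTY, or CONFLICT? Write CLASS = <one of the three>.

0: bank 1 row 5 — prev None → EMPTY
1: bank 1 row 5 — prev 5 → HIT
2: bank 1 row 5 — prev 5 → HIT
3: bank 1 row 6 — prev 5 → CONFLICT
4: bank 3 row 7 — prev 6 → CONFLICT
5: bank 0 row 2 — prev None → EMPTY
6: bank 0 row 4 — prev 2 → CONFLICT
7: bank 2 row 11 — prev None → EMPTY
8: bank 2 row 11 — prev 11 → HIT
9: bank 1 row 6 — prev 6 → HIT
10: bank 1 row 6 — prev 6 → HIT
11: bank 2 row 11 — prev 11 → HIT
12: bank 1 row 2 — prev 6 → CONFLICT
13: bank 2 row 11 — prev 11 → HIT

CLASS = CONFLICT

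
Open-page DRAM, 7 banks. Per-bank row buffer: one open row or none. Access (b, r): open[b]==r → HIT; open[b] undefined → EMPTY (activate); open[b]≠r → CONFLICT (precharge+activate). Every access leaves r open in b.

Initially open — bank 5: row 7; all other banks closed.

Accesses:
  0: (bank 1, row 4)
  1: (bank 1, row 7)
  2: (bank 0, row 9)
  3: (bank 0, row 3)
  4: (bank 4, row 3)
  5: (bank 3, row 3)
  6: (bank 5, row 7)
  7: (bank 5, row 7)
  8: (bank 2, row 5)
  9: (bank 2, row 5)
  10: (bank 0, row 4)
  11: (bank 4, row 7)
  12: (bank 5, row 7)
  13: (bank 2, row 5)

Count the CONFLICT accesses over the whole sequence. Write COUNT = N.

  [0] b1 r4: no row ⇒ E
  [1] b1 r7: had r4 ⇒ C
  [2] b0 r9: no row ⇒ E
  [3] b0 r3: had r9 ⇒ C
  [4] b4 r3: no row ⇒ E
  [5] b3 r3: no row ⇒ E
  [6] b5 r7: had r7 ⇒ H
  [7] b5 r7: had r7 ⇒ H
  [8] b2 r5: no row ⇒ E
  [9] b2 r5: had r5 ⇒ H
  [10] b0 r4: had r3 ⇒ C
  [11] b4 r7: had r3 ⇒ C
  [12] b5 r7: had r7 ⇒ H
  [13] b2 r5: had r5 ⇒ H

COUNT = 4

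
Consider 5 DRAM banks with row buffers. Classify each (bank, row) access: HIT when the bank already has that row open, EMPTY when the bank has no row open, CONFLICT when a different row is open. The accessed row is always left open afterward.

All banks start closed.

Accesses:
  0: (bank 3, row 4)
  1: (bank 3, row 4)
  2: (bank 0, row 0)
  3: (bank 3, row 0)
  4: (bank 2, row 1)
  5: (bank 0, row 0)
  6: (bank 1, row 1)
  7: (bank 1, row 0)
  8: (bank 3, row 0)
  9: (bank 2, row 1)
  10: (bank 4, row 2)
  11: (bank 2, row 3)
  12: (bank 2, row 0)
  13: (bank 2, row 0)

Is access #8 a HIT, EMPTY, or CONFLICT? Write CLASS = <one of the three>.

step 0: bank3 None->4 [EMPTY]
step 1: bank3 4->4 [HIT]
step 2: bank0 None->0 [EMPTY]
step 3: bank3 4->0 [CONFLICT]
step 4: bank2 None->1 [EMPTY]
step 5: bank0 0->0 [HIT]
step 6: bank1 None->1 [EMPTY]
step 7: bank1 1->0 [CONFLICT]
step 8: bank3 0->0 [HIT]
step 9: bank2 1->1 [HIT]
step 10: bank4 None->2 [EMPTY]
step 11: bank2 1->3 [CONFLICT]
step 12: bank2 3->0 [CONFLICT]
step 13: bank2 0->0 [HIT]

CLASS = HIT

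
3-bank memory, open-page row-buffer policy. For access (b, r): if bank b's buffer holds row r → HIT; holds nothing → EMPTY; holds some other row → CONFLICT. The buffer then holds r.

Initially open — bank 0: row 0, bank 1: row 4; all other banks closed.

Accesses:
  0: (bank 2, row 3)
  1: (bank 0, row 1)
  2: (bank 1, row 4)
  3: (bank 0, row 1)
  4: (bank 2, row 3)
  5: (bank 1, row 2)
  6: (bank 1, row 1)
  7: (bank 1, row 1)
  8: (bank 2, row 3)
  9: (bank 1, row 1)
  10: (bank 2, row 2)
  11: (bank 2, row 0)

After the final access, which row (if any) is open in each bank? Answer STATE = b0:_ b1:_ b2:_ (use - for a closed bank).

  [0] b2 r3: no row ⇒ E
  [1] b0 r1: had r0 ⇒ C
  [2] b1 r4: had r4 ⇒ H
  [3] b0 r1: had r1 ⇒ H
  [4] b2 r3: had r3 ⇒ H
  [5] b1 r2: had r4 ⇒ C
  [6] b1 r1: had r2 ⇒ C
  [7] b1 r1: had r1 ⇒ H
  [8] b2 r3: had r3 ⇒ H
  [9] b1 r1: had r1 ⇒ H
  [10] b2 r2: had r3 ⇒ C
  [11] b2 r0: had r2 ⇒ C

STATE = b0:1 b1:1 b2:0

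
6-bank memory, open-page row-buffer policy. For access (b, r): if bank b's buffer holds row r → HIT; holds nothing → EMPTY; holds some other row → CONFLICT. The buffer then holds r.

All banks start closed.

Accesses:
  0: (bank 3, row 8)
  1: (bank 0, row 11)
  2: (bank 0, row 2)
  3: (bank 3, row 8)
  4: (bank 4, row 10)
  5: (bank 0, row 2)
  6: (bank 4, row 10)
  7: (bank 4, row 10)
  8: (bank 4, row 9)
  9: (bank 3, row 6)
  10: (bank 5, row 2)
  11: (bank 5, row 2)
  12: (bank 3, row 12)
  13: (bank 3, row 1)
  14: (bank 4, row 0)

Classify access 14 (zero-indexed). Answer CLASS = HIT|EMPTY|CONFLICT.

step 0: bank3 None->8 [EMPTY]
step 1: bank0 None->11 [EMPTY]
step 2: bank0 11->2 [CONFLICT]
step 3: bank3 8->8 [HIT]
step 4: bank4 None->10 [EMPTY]
step 5: bank0 2->2 [HIT]
step 6: bank4 10->10 [HIT]
step 7: bank4 10->10 [HIT]
step 8: bank4 10->9 [CONFLICT]
step 9: bank3 8->6 [CONFLICT]
step 10: bank5 None->2 [EMPTY]
step 11: bank5 2->2 [HIT]
step 12: bank3 6->12 [CONFLICT]
step 13: bank3 12->1 [CONFLICT]
step 14: bank4 9->0 [CONFLICT]

CLASS = CONFLICT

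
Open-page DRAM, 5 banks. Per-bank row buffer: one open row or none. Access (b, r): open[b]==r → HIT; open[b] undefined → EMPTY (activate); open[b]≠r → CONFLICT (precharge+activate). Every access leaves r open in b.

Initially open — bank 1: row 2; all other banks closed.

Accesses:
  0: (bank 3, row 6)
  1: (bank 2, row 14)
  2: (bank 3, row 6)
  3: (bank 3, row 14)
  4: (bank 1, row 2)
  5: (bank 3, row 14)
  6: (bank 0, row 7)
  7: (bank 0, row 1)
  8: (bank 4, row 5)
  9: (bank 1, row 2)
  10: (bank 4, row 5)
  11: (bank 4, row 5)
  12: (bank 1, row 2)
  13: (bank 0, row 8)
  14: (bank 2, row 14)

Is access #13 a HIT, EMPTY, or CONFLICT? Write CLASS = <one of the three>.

CLASS = CONFLICT

0: bank 3 row 6 — prev None → EMPTY
1: bank 2 row 14 — prev None → EMPTY
2: bank 3 row 6 — prev 6 → HIT
3: bank 3 row 14 — prev 6 → CONFLICT
4: bank 1 row 2 — prev 2 → HIT
5: bank 3 row 14 — prev 14 → HIT
6: bank 0 row 7 — prev None → EMPTY
7: bank 0 row 1 — prev 7 → CONFLICT
8: bank 4 row 5 — prev None → EMPTY
9: bank 1 row 2 — prev 2 → HIT
10: bank 4 row 5 — prev 5 → HIT
11: bank 4 row 5 — prev 5 → HIT
12: bank 1 row 2 — prev 2 → HIT
13: bank 0 row 8 — prev 1 → CONFLICT
14: bank 2 row 14 — prev 14 → HIT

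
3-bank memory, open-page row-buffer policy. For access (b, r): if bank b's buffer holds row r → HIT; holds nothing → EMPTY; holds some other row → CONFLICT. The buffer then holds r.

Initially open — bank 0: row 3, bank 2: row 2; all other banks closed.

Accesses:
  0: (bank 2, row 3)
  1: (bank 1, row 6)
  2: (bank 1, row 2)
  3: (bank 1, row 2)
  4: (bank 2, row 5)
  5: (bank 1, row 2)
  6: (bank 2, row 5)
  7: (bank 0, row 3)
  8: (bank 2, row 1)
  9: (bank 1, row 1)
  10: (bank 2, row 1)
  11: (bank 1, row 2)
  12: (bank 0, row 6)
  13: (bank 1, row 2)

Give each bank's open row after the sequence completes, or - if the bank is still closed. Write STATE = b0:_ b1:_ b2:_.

#0 (2,3) C  (was 2)
#1 (1,6) E
#2 (1,2) C  (was 6)
#3 (1,2) H  (was 2)
#4 (2,5) C  (was 3)
#5 (1,2) H  (was 2)
#6 (2,5) H  (was 5)
#7 (0,3) H  (was 3)
#8 (2,1) C  (was 5)
#9 (1,1) C  (was 2)
#10 (2,1) H  (was 1)
#11 (1,2) C  (was 1)
#12 (0,6) C  (was 3)
#13 (1,2) H  (was 2)

STATE = b0:6 b1:2 b2:1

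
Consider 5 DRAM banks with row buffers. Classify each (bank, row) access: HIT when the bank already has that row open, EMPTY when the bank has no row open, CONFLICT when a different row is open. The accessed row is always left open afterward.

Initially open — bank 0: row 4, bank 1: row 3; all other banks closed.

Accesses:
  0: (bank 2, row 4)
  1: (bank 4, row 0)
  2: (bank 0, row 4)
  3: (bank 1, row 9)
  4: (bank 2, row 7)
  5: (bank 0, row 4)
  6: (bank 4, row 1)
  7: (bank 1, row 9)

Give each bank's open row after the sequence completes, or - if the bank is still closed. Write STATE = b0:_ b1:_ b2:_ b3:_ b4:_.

STATE = b0:4 b1:9 b2:7 b3:- b4:1

step 0: bank2 None->4 [EMPTY]
step 1: bank4 None->0 [EMPTY]
step 2: bank0 4->4 [HIT]
step 3: bank1 3->9 [CONFLICT]
step 4: bank2 4->7 [CONFLICT]
step 5: bank0 4->4 [HIT]
step 6: bank4 0->1 [CONFLICT]
step 7: bank1 9->9 [HIT]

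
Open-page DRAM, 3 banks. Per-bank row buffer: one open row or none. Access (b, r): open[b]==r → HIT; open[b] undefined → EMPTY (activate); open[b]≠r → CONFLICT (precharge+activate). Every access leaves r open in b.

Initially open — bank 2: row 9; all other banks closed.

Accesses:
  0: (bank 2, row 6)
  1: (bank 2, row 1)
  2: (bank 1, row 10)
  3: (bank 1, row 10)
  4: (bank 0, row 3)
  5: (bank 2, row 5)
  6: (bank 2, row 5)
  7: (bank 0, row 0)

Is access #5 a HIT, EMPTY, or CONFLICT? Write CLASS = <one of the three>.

  [0] b2 r6: had r9 ⇒ C
  [1] b2 r1: had r6 ⇒ C
  [2] b1 r10: no row ⇒ E
  [3] b1 r10: had r10 ⇒ H
  [4] b0 r3: no row ⇒ E
  [5] b2 r5: had r1 ⇒ C
  [6] b2 r5: had r5 ⇒ H
  [7] b0 r0: had r3 ⇒ C

CLASS = CONFLICT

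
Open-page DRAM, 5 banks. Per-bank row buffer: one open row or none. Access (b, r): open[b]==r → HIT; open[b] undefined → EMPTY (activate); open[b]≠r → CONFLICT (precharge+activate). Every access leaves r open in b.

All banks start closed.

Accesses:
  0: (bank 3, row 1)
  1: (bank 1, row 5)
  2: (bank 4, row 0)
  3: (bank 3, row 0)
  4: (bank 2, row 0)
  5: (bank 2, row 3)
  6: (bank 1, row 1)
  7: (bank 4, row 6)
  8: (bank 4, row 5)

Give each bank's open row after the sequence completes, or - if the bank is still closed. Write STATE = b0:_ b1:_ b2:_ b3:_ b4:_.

step 0: bank3 None->1 [EMPTY]
step 1: bank1 None->5 [EMPTY]
step 2: bank4 None->0 [EMPTY]
step 3: bank3 1->0 [CONFLICT]
step 4: bank2 None->0 [EMPTY]
step 5: bank2 0->3 [CONFLICT]
step 6: bank1 5->1 [CONFLICT]
step 7: bank4 0->6 [CONFLICT]
step 8: bank4 6->5 [CONFLICT]

STATE = b0:- b1:1 b2:3 b3:0 b4:5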